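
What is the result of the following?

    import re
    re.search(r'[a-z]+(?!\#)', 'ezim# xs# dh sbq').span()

(0, 3)

The negative lookaround is zero-width — it rules out positions where the adjacent text would match, without consuming anything.
`search` walks the string left to right and returns the first match it finds.
The match spans [0:3] → 'ezi'.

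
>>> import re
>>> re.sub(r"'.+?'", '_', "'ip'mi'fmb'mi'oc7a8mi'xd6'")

Because the quantifier is non-greedy, it stops expanding at the earliest point where the rest of the pattern can succeed.
`sub` substitutes '_' at each match site.

"_mi_mi_xd6'"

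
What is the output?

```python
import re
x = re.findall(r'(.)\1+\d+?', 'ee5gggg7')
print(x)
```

['e', 'g']

`\1` is not a pattern — it's the concrete string captured by group 1, re-applied verbatim.
Because there's exactly one group, `findall` drops the full match and keeps group 1 from each hit.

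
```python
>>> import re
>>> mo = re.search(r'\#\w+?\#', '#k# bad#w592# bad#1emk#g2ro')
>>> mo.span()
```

The match spans [0:3] → '#k#'.

(0, 3)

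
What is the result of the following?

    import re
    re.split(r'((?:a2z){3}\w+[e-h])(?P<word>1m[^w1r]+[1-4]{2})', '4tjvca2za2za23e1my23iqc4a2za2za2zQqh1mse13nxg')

['4tjvca2za2za23e1my23iqc4', 'a2za2za2zQqh', '1mse13', 'nxg']

`re.split` interleaves the captured-group text with the surrounding fragments.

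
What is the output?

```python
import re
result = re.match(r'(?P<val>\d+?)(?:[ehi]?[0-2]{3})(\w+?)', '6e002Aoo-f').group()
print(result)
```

The pattern matches one or more of a digit (lazy) (captured as 'val'); then optionally one of [ehi], then exactly 3 of a character in [0-2] (non-capturing group); then one or more of a word character (lazy) (captured).
Because the quantifier is non-greedy, it stops expanding at the earliest point where the rest of the pattern can succeed.
`re.match` won't scan ahead — the pattern has to work from the very first character.
The match spans [0:6] → '6e002A'.
Captured: group 1 = '6', group 2 = 'A'.

6e002A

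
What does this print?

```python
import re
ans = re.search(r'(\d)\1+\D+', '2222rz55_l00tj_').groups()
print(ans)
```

The match spans [0:6] → '2222rz'.
Captured: group 1 = '2'.

('2',)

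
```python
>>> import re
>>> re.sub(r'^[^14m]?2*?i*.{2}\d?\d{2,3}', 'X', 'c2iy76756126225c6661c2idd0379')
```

Each match is replaced by 'X'.

'X126225c6661c2idd0379'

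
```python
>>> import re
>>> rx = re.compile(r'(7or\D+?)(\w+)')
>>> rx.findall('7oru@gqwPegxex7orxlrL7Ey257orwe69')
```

[('7oru@', 'gqwPegxex7orxlrL7Ey257orwe69')]

This matches the literal '7or', then one or more of a non-digit (lazy) (captured); then one or more of a word character (captured).
Walking the string: at [0:33] match '7oru@gqwPegxex7orxlrL7Ey257orwe69', groups = ('7oru@', 'gqwPegxex7orxlrL7Ey257orwe69').
With 2 capturing groups, `findall` returns a 2-tuple per match.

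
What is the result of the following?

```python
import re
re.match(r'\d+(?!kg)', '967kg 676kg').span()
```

`(?!…)`/`(?<!…)` only lets a position through if the neighbouring text does NOT match; no characters are consumed.
`re.match` won't scan ahead — the pattern has to work from the very first character.
The match spans [0:2] → '96'.

(0, 2)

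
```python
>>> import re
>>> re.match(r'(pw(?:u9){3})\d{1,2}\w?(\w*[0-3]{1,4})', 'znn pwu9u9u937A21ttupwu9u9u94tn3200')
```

None

With `match`, the pattern is implicitly anchored at the beginning.
Here the pattern fails at index 0, so the call returns None.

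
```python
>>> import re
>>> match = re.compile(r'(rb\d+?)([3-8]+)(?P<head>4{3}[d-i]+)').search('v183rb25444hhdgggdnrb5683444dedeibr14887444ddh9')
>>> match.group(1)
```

The pattern matches the literal 'rb', then one or more of a digit (lazy) (captured); then one or more of a character in [3-8] (captured); then exactly 3 of the literal '4', then one or more of a character in [d-i] (captured as 'head').
`re.search` tries every starting position until one works.
The match spans [4:18] → 'rb25444hhdgggd'.
Captured: group 1 = 'rb2', group 2 = '5', group 3 = '444hhdgggd'.

'rb2'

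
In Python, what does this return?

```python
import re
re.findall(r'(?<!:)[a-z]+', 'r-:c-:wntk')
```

The negative lookaround is zero-width — it rules out positions where the adjacent text would match, without consuming anything.
No capturing groups, so `findall` returns the 2 full match strings.

['r', 'ntk']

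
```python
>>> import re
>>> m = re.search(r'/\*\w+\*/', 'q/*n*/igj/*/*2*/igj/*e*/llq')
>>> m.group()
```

'/*n*/'

The match spans [1:6] → '/*n*/'.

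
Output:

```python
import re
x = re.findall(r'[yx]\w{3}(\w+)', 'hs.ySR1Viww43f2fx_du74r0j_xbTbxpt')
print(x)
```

This matches one of [yx], then exactly 3 of a word character; then one or more of a word character (captured).
Scanning left to right: at [3:33] match 'ySR1Viww43f2fx_du74r0j_xbTbxpt', group 1 = 'Viww43f2fx_du74r0j_xbTbxpt'.
With a single group, `findall` returns only what that group captured — 1 item.

['Viww43f2fx_du74r0j_xbTbxpt']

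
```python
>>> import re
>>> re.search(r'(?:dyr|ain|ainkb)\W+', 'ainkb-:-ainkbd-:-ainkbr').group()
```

'ainkb-:-'

`search` walks the string left to right and returns the first match it finds.
The match spans [0:8] → 'ainkb-:-'.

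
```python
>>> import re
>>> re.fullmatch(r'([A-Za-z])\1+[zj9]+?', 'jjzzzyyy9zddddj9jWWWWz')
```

None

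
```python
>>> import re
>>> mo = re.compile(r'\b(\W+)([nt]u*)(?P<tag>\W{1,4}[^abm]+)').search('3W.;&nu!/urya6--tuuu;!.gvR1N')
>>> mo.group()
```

'.;&nu!/ury'

The pattern matches a word boundary (`\b`, zero-width); then one or more of a non-word character (captured); then one of [nt], then zero or more of the literal 'u' (captured); then 1 to 4 of a non-word character, then one or more of any character except [abm] (captured as 'tag').
`search` walks the string left to right and returns the first match it finds.
The match spans [2:12] → '.;&nu!/ury'.
Captured: group 1 = '.;&', group 2 = 'nu', group 3 = '!/ury'.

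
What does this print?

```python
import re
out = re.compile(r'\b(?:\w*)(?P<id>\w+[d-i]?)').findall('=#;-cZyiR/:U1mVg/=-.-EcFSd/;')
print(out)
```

Pattern: a word boundary (`\b`, zero-width); then zero or more of a word character (non-capturing group); then one or more of a word character, then optionally a character in [d-i] (captured as 'id').
Matches: at [4:9] match 'cZyiR', group 1 = 'R'; at [11:16] match 'U1mVg', group 1 = 'g'; at [21:26] match 'EcFSd', group 1 = 'd'.
Because there's exactly one group, `findall` drops the full match and keeps group 1 from each hit.

['R', 'g', 'd']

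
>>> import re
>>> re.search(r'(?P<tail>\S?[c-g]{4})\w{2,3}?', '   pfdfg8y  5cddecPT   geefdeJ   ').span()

Pattern: optionally a non-whitespace character, then exactly 4 of a character in [c-g] (captured as 'tail'); then 2 to 3 of a word character (lazy).
`search` walks the string left to right and returns the first match it finds.
The match spans [3:10] → 'pfdfg8y'.
Captured: group 1 = 'pfdfg'.

(3, 10)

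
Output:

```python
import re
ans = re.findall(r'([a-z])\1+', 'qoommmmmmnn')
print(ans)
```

`\1` is not a pattern — it's the concrete string captured by group 1, re-applied verbatim.
One capturing group, so `findall` returns just the captured substring from each match — 3 in all.

['o', 'm', 'n']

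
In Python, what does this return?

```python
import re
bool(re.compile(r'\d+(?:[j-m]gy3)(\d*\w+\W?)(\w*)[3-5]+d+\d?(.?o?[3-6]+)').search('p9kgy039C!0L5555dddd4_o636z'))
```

False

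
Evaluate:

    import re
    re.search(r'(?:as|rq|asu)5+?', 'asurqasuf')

None

`re.search` tries every starting position until one works.
Here the pattern never matches, so the call returns None.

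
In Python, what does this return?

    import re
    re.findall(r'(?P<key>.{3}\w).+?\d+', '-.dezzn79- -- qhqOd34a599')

['-.de', '-- q']

Pattern: exactly 3 of any character, then a word character (captured as 'key'); then one or more of any character (lazy), then one or more of a digit.
Matches: at [0:9] match '-.dezzn79', group 1 = '-.de'; at [11:21] match '-- qhqOd34', group 1 = '-- q'.
With a single group, `findall` returns only what that group captured — 2 items.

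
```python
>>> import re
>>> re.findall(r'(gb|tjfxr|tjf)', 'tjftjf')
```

['tjf', 'tjf']

Matches: at [0:3] match 'tjf', group 1 = 'tjf'; at [3:6] match 'tjf', group 1 = 'tjf'.
Because there's exactly one group, `findall` drops the full match and keeps group 1 from each hit.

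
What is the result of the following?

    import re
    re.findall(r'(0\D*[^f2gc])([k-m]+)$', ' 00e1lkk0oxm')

Pattern: the literal '0', then zero or more of a non-digit, then any character except [f2gc] (captured); then one or more of a character in [k-m] (captured); then anchored at the end.
Walking the string: at [8:12] match '0oxm', groups = ('0ox', 'm').
With 2 capturing groups, `findall` returns a 2-tuple per match.

[('0ox', 'm')]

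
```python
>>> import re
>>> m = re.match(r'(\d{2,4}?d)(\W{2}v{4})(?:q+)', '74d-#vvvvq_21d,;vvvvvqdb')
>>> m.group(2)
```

Pattern: 2 to 4 of a digit (lazy), then the literal 'd' (captured); then exactly 2 of a non-word character, then exactly 4 of the literal 'v' (captured); then one or more of a literal 'q' (non-capturing group).
With `match`, the pattern is implicitly anchored at the beginning.
The match spans [0:10] → '74d-#vvvvq'.
Captured: group 1 = '74d', group 2 = '-#vvvv'.

'-#vvvv'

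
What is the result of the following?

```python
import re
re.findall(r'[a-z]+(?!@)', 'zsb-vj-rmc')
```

Because the assertion is negative and zero-width, positions next to the forbidden text are skipped.
`findall` yields the raw match text (3 of them) because the pattern has no groups.

['zsb', 'vj', 'rmc']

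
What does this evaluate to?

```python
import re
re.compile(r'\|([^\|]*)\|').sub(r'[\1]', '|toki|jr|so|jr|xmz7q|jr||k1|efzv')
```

'[toki]jr[so]jr[xmz7q]jr[]k1|efzv'

Matches: at [0:6] → '|toki|'; at [8:12] → '|so|'; at [14:21] → '|xmz7q|'; at [23:25] → '||'.
Each match is replaced using the text its own group 1 captured.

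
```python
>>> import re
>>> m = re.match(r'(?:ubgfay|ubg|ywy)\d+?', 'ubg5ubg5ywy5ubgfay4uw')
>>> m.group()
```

'ubg5'

`match` is anchored at position 0; if the pattern doesn't fit there, it returns None.
The match spans [0:4] → 'ubg5'.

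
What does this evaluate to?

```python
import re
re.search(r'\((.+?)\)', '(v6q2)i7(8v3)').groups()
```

A `+?`/`*?`/`{m,n}?` starts at its minimum and grows only as far as needed for what follows to match.
Unlike `match`, `search` isn't anchored — it looks for the pattern anywhere in the string.
The match spans [0:6] → '(v6q2)'.
Captured: group 1 = 'v6q2'.

('v6q2',)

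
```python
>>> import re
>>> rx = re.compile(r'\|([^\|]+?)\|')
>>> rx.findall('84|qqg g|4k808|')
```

Scanning left to right: at [2:9] match '|qqg g|', group 1 = 'qqg g'.
With a single group, `findall` returns only what that group captured — 1 item.

['qqg g']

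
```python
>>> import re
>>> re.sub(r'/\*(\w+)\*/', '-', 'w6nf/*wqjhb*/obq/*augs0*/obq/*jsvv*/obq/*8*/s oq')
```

'w6nf-obq-obq-obq-s oq'

Matches: at [4:13] → '/*wqjhb*/'; at [16:25] → '/*augs0*/'; at [28:36] → '/*jsvv*/'; at [39:44] → '/*8*/'.
Each match is replaced by '-'.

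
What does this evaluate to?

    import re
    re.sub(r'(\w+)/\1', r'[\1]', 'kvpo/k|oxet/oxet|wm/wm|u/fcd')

'kvpo/k|[oxet]|[wm]|u/fcd'

A backreference is literal: `\1` must see the identical characters the first group matched.
Matches: at [7:16] → 'oxet/oxet'; at [17:22] → 'wm/wm'.
Each match is replaced using the text its own group 1 captured.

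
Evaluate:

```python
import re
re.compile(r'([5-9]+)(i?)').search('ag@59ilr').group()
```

The pattern matches one or more of a character in [5-9] (captured); then optionally a literal 'i' (captured).
`re.search` tries every starting position until one works.
The match spans [3:6] → '59i'.
Captured: group 1 = '59', group 2 = 'i'.

'59i'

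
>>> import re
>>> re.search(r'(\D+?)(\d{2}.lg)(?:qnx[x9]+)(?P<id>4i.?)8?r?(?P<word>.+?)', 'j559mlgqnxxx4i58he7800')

The pattern matches one or more of a non-digit (lazy) (captured); then exactly 2 of a digit, then any character, then the literal 'lg' (captured); then the literal 'qnx', then one or more of one of [x9] (non-capturing group); then the literal '4i', then optionally any character (captured as 'id'); then optionally the literal '8', then optionally the literal 'r'; then one or more of any character (lazy) (captured as 'word').
`re.search` tries every starting position until one works.
Here the pattern never matches, so the call returns None.

None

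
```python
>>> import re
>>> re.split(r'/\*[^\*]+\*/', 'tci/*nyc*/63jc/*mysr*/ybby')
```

['tci', '63jc', 'ybby']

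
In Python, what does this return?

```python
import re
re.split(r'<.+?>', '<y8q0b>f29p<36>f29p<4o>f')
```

Matches to split on: at [0:7] → '<y8q0b>'; at [11:15] → '<36>'; at [19:23] → '<4o>'.
Each match becomes a cut point; 4 segments remain.

['', 'f29p', 'f29p', 'f']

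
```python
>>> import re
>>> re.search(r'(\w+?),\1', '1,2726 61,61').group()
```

`\1` is not a pattern — it's the concrete string captured by group 1, re-applied verbatim.
`re.search` tries every starting position until one works.
The match spans [7:12] → '61,61'.
Captured: group 1 = '61'.

'61,61'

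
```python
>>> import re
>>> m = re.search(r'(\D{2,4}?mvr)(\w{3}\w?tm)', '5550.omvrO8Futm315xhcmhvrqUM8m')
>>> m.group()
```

'.omvrO8Futm'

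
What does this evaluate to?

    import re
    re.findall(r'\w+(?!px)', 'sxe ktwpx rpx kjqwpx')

['sxe', 'ktwpx', 'rpx', 'kjqwpx']

A negative assertion filters positions out without eating any characters.
Scanning left to right: at [0:3] → 'sxe'; at [4:9] → 'ktwpx'; at [10:13] → 'rpx'; at [14:20] → 'kjqwpx'.
Since nothing is captured, `findall` lists the 4 matched substrings directly.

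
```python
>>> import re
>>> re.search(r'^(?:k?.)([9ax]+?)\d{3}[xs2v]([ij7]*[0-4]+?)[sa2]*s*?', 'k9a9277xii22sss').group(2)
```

'ii2'

This matches anchored at the start of the string; then optionally a literal 'k', then any character (non-capturing group); then one or more of one of [9ax] (lazy) (captured); then exactly 3 of a digit, then one of [xs2v]; then zero or more of one of [ij7], then one or more of a character in [0-4] (lazy) (captured); then zero or more of one of [sa2], then zero or more of the literal 's' (lazy).
`re.search` tries every starting position until one works.
The match spans [0:15] → 'k9a9277xii22sss'.
Captured: group 1 = 'a9', group 2 = 'ii2'.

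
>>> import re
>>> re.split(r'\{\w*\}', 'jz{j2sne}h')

['jz', 'h']

Matches to split on: at [2:9] → '{j2sne}'.
`split` removes every match and returns the 2 fragments in between.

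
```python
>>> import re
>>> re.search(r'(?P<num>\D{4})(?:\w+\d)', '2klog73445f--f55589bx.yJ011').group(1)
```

'klog'

This matches exactly 4 of a non-digit (captured as 'num'); then one or more of a word character, then a digit (non-capturing group).
`re.search` tries every starting position until one works.
The match spans [1:10] → 'klog73445'.
Captured: group 1 = 'klog'.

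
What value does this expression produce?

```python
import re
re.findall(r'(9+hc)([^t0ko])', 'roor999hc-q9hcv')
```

This matches one or more of a literal '9', then the literal 'hc' (captured); then any character except [t0ko] (captured).
With 2 capturing groups, `findall` returns a 2-tuple per match.

[('999hc', '-'), ('9hc', 'v')]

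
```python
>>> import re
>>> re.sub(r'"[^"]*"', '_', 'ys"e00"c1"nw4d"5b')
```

'ys_c1_5b'

Matches: at [2:7] → '"e00"'; at [9:15] → '"nw4d"'.
Each match is replaced by '_'.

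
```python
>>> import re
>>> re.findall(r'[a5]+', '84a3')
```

['a']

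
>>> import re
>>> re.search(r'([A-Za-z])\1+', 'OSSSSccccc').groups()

The backreference `\1` re-matches whatever the first group consumed, character for character.
Unlike `match`, `search` isn't anchored — it looks for the pattern anywhere in the string.
The match spans [1:5] → 'SSSS'.
Captured: group 1 = 'S'.

('S',)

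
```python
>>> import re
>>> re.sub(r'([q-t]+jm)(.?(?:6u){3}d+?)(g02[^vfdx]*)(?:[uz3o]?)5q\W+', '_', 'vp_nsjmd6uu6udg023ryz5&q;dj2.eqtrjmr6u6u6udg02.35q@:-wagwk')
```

'vp_nsjmd6uu6udg023ryz5&q;dj2.e_wagwk'

This matches one or more of a character in [q-t], then the literal 'jm' (captured); then optionally any character, then the literal '6u' repeated 3 times, then one or more of the literal 'd' (lazy) (captured); then the literal 'g02', then zero or more of any character except [vfdx] (captured); then optionally one of [uz3o] (non-capturing group); then the literal '5q', then one or more of a non-word character.
Every occurrence is swapped for '_'.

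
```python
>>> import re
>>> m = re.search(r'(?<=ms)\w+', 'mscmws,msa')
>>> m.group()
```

Because the assertion is zero-width, the text it checks is not consumed and won't appear in the result.
The match spans [2:6] → 'cmws'.

'cmws'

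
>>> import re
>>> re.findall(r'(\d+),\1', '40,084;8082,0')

['0']

`\1` is not a pattern — it's the concrete string captured by group 1, re-applied verbatim.
Walking the string: at [1:4] match '0,0', group 1 = '0'.
With a single group, `findall` returns only what that group captured — 1 item.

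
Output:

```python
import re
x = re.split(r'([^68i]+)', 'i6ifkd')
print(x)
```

The pattern matches one or more of any character except [68i] (captured).
`re.split` interleaves the captured-group text with the surrounding fragments.

['i6i', 'fkd', '']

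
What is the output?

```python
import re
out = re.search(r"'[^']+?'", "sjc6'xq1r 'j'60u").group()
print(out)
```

'xq1r '

`re.search` tries every starting position until one works.
The match spans [4:11] → "'xq1r '".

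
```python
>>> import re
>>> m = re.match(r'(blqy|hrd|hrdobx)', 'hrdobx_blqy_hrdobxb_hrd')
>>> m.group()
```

'hrd'

The regex engine tests alternatives in the order written; an earlier branch that matches wins even if a later one would match more.
`re.match` won't scan ahead — the pattern has to work from the very first character.
The match spans [0:3] → 'hrd'.
Captured: group 1 = 'hrd'.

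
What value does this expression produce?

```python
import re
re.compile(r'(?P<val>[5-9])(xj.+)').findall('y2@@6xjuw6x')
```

[('6', 'xjuw6x')]

The pattern matches a character in [5-9] (captured as 'val'); then the literal 'xj', then one or more of any character (captured).
Matches: at [4:11] match '6xjuw6x', groups = ('6', 'xjuw6x').
`findall` packs the 2 group values into a tuple for every match.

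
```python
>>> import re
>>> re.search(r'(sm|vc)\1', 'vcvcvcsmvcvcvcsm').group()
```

`\1` is not a pattern — it's the concrete string captured by group 1, re-applied verbatim.
The match spans [0:4] → 'vcvc'.

'vcvc'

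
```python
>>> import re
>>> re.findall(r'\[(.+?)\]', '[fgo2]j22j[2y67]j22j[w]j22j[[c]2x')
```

['fgo2', '2y67', 'w', '[c']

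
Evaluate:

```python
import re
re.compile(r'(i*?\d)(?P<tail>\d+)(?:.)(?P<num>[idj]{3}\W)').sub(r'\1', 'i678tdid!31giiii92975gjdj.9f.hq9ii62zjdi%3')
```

The pattern matches zero or more of the literal 'i' (lazy), then a digit (captured); then one or more of a digit (captured as 'tail'); then any character (non-capturing group); then exactly 3 of one of [idj], then a non-word character (captured as 'num').
Each match is replaced using the text its own group 1 captured.

'i631giiii99f.hq9ii63'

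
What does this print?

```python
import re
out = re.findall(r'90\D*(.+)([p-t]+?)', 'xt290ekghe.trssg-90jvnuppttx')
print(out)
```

[('90jvnuppt', 't')]

The pattern matches the literal '90', then zero or more of a non-digit; then one or more of any character (captured); then one or more of a character in [p-t] (lazy) (captured).
With 2 capturing groups, `findall` returns a 2-tuple per match.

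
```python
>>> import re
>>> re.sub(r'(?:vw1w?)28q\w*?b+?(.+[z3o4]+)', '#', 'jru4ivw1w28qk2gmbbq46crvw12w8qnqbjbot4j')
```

This matches the literal 'vw1', then optionally the literal 'w' (non-capturing group); then the literal '28q', then zero or more of a word character (lazy), then one or more of the literal 'b' (lazy); then one or more of any character, then one or more of one of [z3o4] (captured).
Matches: at [5:38] → 'vw1w28qk2gmbbq46crvw12w8qnqbjbot4'.
`sub` substitutes '#' at each match site.

'jru4i#j'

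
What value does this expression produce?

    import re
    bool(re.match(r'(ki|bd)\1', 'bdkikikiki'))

False

`re.match` only tries the pattern at the start of the string.
Here the string doesn't start with a match, so the call returns None, and `bool(None)` is False.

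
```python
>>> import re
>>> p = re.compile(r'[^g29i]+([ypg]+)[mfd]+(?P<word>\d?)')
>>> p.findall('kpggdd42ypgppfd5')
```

Pattern: one or more of any character except [g29i]; then one or more of one of [ypg] (captured); then one or more of one of [mfd]; then optionally a digit (captured as 'word').
2 groups means each result is a tuple of 2 captured strings — 2 here.

[('gg', '4'), ('gpp', '5')]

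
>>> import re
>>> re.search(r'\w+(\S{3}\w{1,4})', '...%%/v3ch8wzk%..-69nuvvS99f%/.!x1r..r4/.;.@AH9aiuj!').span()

(6, 14)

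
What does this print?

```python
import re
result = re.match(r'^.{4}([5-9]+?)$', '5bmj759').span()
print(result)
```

The pattern matches anchored at the start of the string; then exactly 4 of any character; then one or more of a character in [5-9] (lazy) (captured); then anchored at the end.
With `match`, the pattern is implicitly anchored at the beginning.
The match spans [0:7] → '5bmj759'.
Captured: group 1 = '759'.

(0, 7)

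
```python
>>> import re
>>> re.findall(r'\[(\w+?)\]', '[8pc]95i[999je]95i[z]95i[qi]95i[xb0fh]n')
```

['8pc', '999je', 'z', 'qi', 'xb0fh']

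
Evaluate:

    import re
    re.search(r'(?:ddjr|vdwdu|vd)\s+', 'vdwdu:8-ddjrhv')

None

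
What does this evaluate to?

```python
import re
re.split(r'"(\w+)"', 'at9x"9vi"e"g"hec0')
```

['at9x', '9vi', 'e', 'g', 'hec0']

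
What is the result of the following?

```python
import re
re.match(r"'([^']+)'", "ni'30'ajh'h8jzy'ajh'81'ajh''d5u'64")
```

None

`re.match` only tries the pattern at the start of the string.
Here position 0 doesn't satisfy it, so the call returns None.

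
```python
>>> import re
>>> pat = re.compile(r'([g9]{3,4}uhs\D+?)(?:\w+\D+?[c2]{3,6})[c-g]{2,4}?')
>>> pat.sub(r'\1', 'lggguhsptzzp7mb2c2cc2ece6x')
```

'lggguhspe6x'

A `+?`/`*?`/`{m,n}?` starts at its minimum and grows only as far as needed for what follows to match.
The replacement refers to a captured group, so each match is rewritten using its own captured text.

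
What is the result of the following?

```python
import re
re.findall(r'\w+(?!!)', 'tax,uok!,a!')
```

['tax', 'uo']

A negative assertion filters positions out without eating any characters.
Walking the string: at [0:3] → 'tax'; at [4:6] → 'uo'.
Since nothing is captured, `findall` lists the 2 matched substrings directly.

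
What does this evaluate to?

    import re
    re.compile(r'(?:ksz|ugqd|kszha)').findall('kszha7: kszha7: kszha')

['ksz', 'ksz', 'ksz']

The regex engine tests alternatives in the order written; an earlier branch that matches wins even if a later one would match more.
Matches: at [0:3] → 'ksz'; at [8:11] → 'ksz'; at [16:19] → 'ksz'.
`findall` yields the raw match text (3 of them) because the pattern has no groups.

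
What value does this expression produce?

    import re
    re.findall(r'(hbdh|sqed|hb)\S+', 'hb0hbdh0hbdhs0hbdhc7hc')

['hb']

Matches: at [0:22] match 'hb0hbdh0hbdhs0hbdhc7hc', group 1 = 'hb'.
Because there's exactly one group, `findall` drops the full match and keeps group 1 from the one hit.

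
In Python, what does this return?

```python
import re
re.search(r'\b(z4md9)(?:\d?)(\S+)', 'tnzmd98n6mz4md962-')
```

None

This matches a word boundary (`\b`, zero-width); then the literal 'z4', then the literal 'md9' (captured); then optionally a digit (non-capturing group); then one or more of a non-whitespace character (captured).
`re.search` scans for the first position where the pattern succeeds.
Here nothing in the string fits, so the call returns None.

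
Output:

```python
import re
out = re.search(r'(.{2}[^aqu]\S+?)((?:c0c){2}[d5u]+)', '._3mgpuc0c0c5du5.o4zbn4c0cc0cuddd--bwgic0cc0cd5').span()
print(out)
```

The pattern matches exactly 2 of any character, then any character except [aqu], then one or more of a non-whitespace character (lazy) (captured); then the literal 'c0c' repeated 2 times, then one or more of one of [d5u] (captured).
`search` walks the string left to right and returns the first match it finds.
The match spans [0:33] → '._3mgpuc0c0c5du5.o4zbn4c0cc0cuddd'.
Captured: group 1 = '._3mgpuc0c0c5du5.o4zbn4', group 2 = 'c0cc0cuddd'.

(0, 33)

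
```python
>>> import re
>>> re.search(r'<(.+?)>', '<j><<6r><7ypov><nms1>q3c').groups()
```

('j',)

Lazy quantifiers expand one character at a time until the remainder of the pattern can match.
`search` walks the string left to right and returns the first match it finds.
The match spans [0:3] → '<j>'.
Captured: group 1 = 'j'.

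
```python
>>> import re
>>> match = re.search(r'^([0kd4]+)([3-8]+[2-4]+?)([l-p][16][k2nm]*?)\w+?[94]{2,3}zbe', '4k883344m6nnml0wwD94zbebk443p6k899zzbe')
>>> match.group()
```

'4k883344m6nnml0wwD94zbe'

The pattern matches anchored at the start of the string; then one or more of one of [0kd4] (captured); then one or more of a character in [3-8], then one or more of a character in [2-4] (lazy) (captured); then a character in [l-p], then one of [16], then zero or more of one of [k2nm] (lazy) (captured); then one or more of a word character (lazy), then 2 to 3 of one of [94], then the literal 'zbe'.
`re.search` scans for the first position where the pattern succeeds.
The match spans [0:23] → '4k883344m6nnml0wwD94zbe'.
Captured: group 1 = '4k', group 2 = '883344', group 3 = 'm6'.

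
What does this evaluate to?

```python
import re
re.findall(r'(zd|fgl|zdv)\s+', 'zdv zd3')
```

['zdv']

Scanning left to right: at [0:4] match 'zdv ', group 1 = 'zdv'.
`findall` collects group 1 from the one match (1 total).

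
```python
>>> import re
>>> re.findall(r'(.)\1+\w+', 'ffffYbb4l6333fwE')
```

['f']

After group 1 captures some text, `\1` only succeeds where that same text appears again.
Matches: at [0:16] match 'ffffYbb4l6333fwE', group 1 = 'f'.
One capturing group, so `findall` returns just the captured substring from the one match — 1 in all.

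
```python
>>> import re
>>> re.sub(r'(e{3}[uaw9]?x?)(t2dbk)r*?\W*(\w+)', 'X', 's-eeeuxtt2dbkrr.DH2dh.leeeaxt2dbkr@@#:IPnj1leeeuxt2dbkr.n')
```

Every occurrence is swapped for 'X'.

's-eeeuxtt2dbkrr.DH2dh.lX@@#:IPnj1lX.n'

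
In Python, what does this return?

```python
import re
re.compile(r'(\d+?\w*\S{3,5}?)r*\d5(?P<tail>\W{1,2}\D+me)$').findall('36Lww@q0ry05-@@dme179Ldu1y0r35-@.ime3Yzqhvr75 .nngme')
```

Pattern: one or more of a digit (lazy), then zero or more of a word character, then 3 to 5 of a non-whitespace character (lazy) (captured); then zero or more of the literal 'r', then a digit, then a literal '5'; then 1 to 2 of a non-word character, then one or more of a non-digit, then the literal 'me' (captured as 'tail'); then anchored at the end.
Matches: at [36:52] match '3Yzqhvr75 .nngme', groups = ('3Yzqhvr', ' .nngme').
Multiple groups make `findall` return tuples — one 2-tuple for the one match.

[('3Yzqhvr', ' .nngme')]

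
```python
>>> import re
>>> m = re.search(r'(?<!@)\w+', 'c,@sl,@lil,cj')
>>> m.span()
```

`(?!…)`/`(?<!…)` only lets a position through if the neighbouring text does NOT match; no characters are consumed.
The match spans [0:1] → 'c'.

(0, 1)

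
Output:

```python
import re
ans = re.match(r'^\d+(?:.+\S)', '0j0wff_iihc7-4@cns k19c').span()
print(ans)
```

(0, 23)

This matches anchored at the start of the string; then one or more of a digit; then one or more of any character, then a non-whitespace character (non-capturing group).
`re.match` won't scan ahead — the pattern has to work from the very first character.
The match spans [0:23] → '0j0wff_iihc7-4@cns k19c'.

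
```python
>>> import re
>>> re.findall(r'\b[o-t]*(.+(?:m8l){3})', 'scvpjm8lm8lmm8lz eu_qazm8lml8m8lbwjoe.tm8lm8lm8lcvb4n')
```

['cvpjm8lm8lmm8lz eu_qazm8lml8m8lbwjoe.tm8lm8lm8l']

This matches a word boundary (`\b`, zero-width); then zero or more of a character in [o-t]; then one or more of any character, then the literal 'm8l' repeated 3 times (captured).
Scanning left to right: at [0:48] match 'scvpjm8lm8lmm8lz eu_qazm8lml8m8lbwjoe.tm8lm8lm8l', group 1 = 'cvpjm8lm8lmm8lz eu_qazm8lml8m8lbwjoe.tm8lm8lm8l'.
With a single group, `findall` returns only what that group captured — 1 item.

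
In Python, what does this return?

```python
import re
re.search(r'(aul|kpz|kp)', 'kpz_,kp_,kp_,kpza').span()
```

Alternation isn't longest-match — the leftmost alternative that fits at this position is chosen.
`re.search` tries every starting position until one works.
The match spans [0:3] → 'kpz'.
Captured: group 1 = 'kpz'.

(0, 3)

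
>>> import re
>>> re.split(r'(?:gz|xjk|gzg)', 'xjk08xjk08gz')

Matches to split on: at [0:3] → 'xjk'; at [5:8] → 'xjk'; at [10:12] → 'gz'.
`split` removes every match and returns the 4 fragments in between.

['', '08', '08', '']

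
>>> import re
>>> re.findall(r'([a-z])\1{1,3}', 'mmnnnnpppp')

The backreference `\1` re-matches whatever the first group consumed, character for character.
`findall` collects group 1 from each match (3 total).

['m', 'n', 'p']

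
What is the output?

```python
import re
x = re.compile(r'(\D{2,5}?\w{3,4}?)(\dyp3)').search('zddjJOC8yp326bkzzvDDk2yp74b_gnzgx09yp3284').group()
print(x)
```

zddjJOC8yp3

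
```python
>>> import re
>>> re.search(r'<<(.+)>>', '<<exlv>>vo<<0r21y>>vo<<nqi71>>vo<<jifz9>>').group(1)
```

`search` walks the string left to right and returns the first match it finds.
The match spans [0:41] → '<<exlv>>vo<<0r21y>>vo<<nqi71>>vo<<jifz9>>'.
Captured: group 1 = 'exlv>>vo<<0r21y>>vo<<nqi71>>vo<<jifz9'.

'exlv>>vo<<0r21y>>vo<<nqi71>>vo<<jifz9'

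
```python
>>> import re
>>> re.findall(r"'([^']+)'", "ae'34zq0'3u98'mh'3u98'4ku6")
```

One capturing group, so `findall` returns just the captured substring from each match — 2 in all.

['34zq0', 'mh']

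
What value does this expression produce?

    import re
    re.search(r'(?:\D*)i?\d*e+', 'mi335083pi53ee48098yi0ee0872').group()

'pi53ee'

Pattern: zero or more of a non-digit (non-capturing group); then optionally the literal 'i', then zero or more of a digit, then one or more of the literal 'e'.
`re.search` scans for the first position where the pattern succeeds.
The match spans [8:14] → 'pi53ee'.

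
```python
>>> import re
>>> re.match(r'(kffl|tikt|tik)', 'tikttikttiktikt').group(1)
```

The match spans [0:4] → 'tikt'.
Captured: group 1 = 'tikt'.

'tikt'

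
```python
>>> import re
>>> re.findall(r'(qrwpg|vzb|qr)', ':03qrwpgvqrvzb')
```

Alternation isn't longest-match — the leftmost alternative that fits at this position is chosen.
Scanning left to right: at [3:8] match 'qrwpg', group 1 = 'qrwpg'; at [9:11] match 'qr', group 1 = 'qr'; at [11:14] match 'vzb', group 1 = 'vzb'.
With a single group, `findall` returns only what that group captured — 3 items.

['qrwpg', 'qr', 'vzb']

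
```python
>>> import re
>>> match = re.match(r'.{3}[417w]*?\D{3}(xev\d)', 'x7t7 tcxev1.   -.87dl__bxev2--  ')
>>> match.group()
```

'x7t7 tcxev1'

`re.match` won't scan ahead — the pattern has to work from the very first character.
The match spans [0:11] → 'x7t7 tcxev1'.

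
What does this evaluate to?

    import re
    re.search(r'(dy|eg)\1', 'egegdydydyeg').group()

A backreference is literal: `\1` must see the identical characters the first group matched.
The match spans [0:4] → 'egeg'.

'egeg'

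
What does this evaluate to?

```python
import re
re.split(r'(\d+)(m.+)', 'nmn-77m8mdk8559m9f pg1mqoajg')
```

['nmn-', '77', 'm8mdk8559m9f pg1mqoajg', '']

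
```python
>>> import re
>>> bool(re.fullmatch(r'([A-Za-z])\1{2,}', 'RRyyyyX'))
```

False

`\1` has to match the exact text group 1 already captured.
For `fullmatch`, every character of the input must be accounted for by the pattern.
Here the pattern can't cover the whole string, so the call returns None, and `bool(None)` is False.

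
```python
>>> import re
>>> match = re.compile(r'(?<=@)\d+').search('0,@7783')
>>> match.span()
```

The `(?=…)`/`(?<=…)` assertion just peeks at neighbouring text; it doesn't advance the match position.
`re.search` tries every starting position until one works.
The match spans [3:7] → '7783'.

(3, 7)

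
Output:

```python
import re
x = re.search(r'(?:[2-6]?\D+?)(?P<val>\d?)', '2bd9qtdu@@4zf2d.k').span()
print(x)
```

This matches optionally a character in [2-6], then one or more of a non-digit (lazy) (non-capturing group); then optionally a digit (captured as 'val').
A non-greedy quantifier consumes as few characters as it can — just enough that the remainder of the pattern still matches from where it stops; whatever follows it matches normally.
Unlike `match`, `search` isn't anchored — it looks for the pattern anywhere in the string.
The match spans [0:2] → '2b'.
Captured: group 1 = ''.

(0, 2)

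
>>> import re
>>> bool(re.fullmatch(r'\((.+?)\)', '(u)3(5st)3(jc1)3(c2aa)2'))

`re.fullmatch` requires the pattern to consume the entire string.
Here the string isn't matched end-to-end, so the call returns None, and `bool(None)` is False.

False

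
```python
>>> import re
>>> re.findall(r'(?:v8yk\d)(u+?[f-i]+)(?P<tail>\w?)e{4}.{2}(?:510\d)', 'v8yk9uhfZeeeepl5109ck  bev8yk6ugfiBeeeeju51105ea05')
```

[('uhf', 'Z')]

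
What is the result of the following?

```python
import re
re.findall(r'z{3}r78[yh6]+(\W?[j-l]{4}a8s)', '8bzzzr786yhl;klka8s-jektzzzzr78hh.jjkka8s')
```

Pattern: exactly 3 of a literal 'z'; then the literal 'r78', then one or more of one of [yh6]; then optionally a non-word character, then exactly 4 of a character in [j-l], then the literal 'a8s' (captured).
Scanning left to right: at [25:41] match 'zzzr78hh.jjkka8s', group 1 = '.jjkka8s'.
Because there's exactly one group, `findall` drops the full match and keeps group 1 from the one hit.

['.jjkka8s']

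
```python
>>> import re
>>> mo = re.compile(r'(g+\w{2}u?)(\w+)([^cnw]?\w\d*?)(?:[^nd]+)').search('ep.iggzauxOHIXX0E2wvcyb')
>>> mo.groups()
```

('ggzau', 'xOHIXX0E2wvc', 'y')

The pattern matches one or more of the literal 'g', then exactly 2 of a word character, then optionally the literal 'u' (captured); then one or more of a word character (captured); then optionally any character except [cnw], then a word character, then zero or more of a digit (lazy) (captured); then one or more of any character except [nd] (non-capturing group).
Unlike `match`, `search` isn't anchored — it looks for the pattern anywhere in the string.
The match spans [4:23] → 'ggzauxOHIXX0E2wvcyb'.
Captured: group 1 = 'ggzau', group 2 = 'xOHIXX0E2wvc', group 3 = 'y'.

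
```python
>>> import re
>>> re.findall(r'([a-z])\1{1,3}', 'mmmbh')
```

`\1` is not a pattern — it's the concrete string captured by group 1, re-applied verbatim.
Scanning left to right: at [0:3] match 'mmm', group 1 = 'm'.
With a single group, `findall` returns only what that group captured — 1 item.

['m']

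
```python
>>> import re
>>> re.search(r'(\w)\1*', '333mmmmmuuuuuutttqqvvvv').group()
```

`\1` is not a pattern — it's the concrete string captured by group 1, re-applied verbatim.
The match spans [0:3] → '333'.

'333'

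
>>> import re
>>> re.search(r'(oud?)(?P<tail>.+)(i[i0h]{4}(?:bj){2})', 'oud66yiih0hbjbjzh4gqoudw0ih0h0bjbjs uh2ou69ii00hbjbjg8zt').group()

Pattern: the literal 'ou', then optionally the literal 'd' (captured); then one or more of any character (captured as 'tail'); then a literal 'i', then exactly 4 of one of [i0h], then the literal 'bj' repeated 2 times (captured).
`re.search` scans for the first position where the pattern succeeds.
The match spans [0:52] → 'oud66yiih0hbjbjzh4gqoudw0ih0h0bjbjs uh2ou69ii00hbjbj'.
Captured: group 1 = 'oud', group 2 = '66yiih0hbjbjzh4gqoudw0ih0h0bjbjs uh2ou69', group 3 = 'ii00hbjbj'.

'oud66yiih0hbjbjzh4gqoudw0ih0h0bjbjs uh2ou69ii00hbjbj'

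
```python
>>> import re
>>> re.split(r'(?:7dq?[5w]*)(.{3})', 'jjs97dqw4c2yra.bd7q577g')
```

['jjs9', '4c2', 'yra.bd7q577g']

Pattern: the literal '7d', then optionally a literal 'q', then zero or more of one of [5w] (non-capturing group); then exactly 3 of any character (captured).
Matches to split on: at [4:11] → '7dqw4c2'.
Because the pattern has a capturing group, `split` also inserts each captured text between the pieces.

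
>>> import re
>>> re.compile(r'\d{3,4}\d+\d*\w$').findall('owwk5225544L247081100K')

This matches 3 to 4 of a digit, then one or more of a digit; then zero or more of a digit, then a word character; then anchored at the end.
Matches: at [12:22] → '247081100K'.
Since nothing is captured, `findall` lists the 1 matched substring directly.

['247081100K']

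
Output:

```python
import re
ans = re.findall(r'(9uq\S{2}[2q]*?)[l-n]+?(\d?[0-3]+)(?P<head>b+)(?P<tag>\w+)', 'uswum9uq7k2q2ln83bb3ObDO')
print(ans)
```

[('9uq7k2q2', '83', 'bb', '3ObDO')]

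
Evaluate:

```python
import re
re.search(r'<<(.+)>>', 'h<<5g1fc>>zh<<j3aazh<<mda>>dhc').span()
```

The match spans [1:27] → '<<5g1fc>>zh<<j3aazh<<mda>>'.

(1, 27)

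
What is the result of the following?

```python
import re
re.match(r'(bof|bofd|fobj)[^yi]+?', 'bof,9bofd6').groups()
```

('bof',)

`match` is anchored at position 0; if the pattern doesn't fit there, it returns None.
The match spans [0:4] → 'bof,'.
Captured: group 1 = 'bof'.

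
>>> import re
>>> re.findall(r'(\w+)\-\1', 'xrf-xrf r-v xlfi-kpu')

['xrf']

The backreference `\1` re-matches whatever the first group consumed, character for character.
Walking the string: at [0:7] match 'xrf-xrf', group 1 = 'xrf'.
`findall` collects group 1 from the one match (1 total).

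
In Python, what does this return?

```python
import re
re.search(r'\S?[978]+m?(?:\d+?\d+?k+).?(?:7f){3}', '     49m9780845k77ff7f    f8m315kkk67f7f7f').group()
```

'f8m315kkk67f7f7f'

This matches optionally a non-whitespace character, then one or more of one of [978], then optionally the literal 'm'; then one or more of a digit (lazy), then one or more of a digit (lazy), then one or more of a literal 'k' (non-capturing group); then optionally any character, then the literal '7f' repeated 3 times.
The match spans [26:42] → 'f8m315kkk67f7f7f'.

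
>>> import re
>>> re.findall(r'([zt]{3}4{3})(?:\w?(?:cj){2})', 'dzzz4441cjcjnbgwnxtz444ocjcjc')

['zzz444']

The pattern matches exactly 3 of one of [zt], then exactly 3 of a literal '4' (captured); then optionally a word character, then the literal 'cj' repeated 2 times (non-capturing group).
Scanning left to right: at [1:12] match 'zzz4441cjcj', group 1 = 'zzz444'.
With a single group, `findall` returns only what that group captured — 1 item.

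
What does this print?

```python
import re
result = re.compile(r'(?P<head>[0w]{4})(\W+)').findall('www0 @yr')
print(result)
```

This matches exactly 4 of one of [0w] (captured as 'head'); then one or more of a non-word character (captured).
With 2 capturing groups, `findall` returns a 2-tuple per match.

[('www0', ' @')]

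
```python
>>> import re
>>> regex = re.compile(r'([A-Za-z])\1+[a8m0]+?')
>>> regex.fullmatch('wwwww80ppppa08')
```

None

`\1` has to match the exact text group 1 already captured.
`re.fullmatch` requires the pattern to consume the entire string.
Here the pattern can't cover the whole string, so the call returns None.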